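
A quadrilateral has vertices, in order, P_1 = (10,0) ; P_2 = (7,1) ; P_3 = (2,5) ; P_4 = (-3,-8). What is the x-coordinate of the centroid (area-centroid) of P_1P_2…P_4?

514/183

Apply the shoelace formula. First the cross-terms c_i = x_i·y_{i+1} − x_{i+1}·y_i:
  10, 33, -1, 80  ⇒  2A = 122, A = 61.
Then Σ (x_i + x_{i+1})·c_i = 1028, so x̄ = 1028 / (6·61) = 514/183.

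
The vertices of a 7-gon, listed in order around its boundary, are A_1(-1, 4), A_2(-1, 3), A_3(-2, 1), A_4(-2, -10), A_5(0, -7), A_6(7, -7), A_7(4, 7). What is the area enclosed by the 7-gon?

Apply the shoelace (surveyor's) formula: 2A = Σ (x_i·y_{i+1} − x_{i+1}·y_i), indices taken mod 7.
Cross-terms: 1, 5, 22, 14, 49, 77, 23  ⇒  Σ = 191
Area = |Σ|/2 = 95.5.

95.5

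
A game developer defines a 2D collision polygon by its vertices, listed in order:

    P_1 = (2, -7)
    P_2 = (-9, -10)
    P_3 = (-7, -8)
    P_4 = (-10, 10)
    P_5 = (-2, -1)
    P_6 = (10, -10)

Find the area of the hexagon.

110.5

Σ = (-83) + (2) + (-150) + (30) + (30) + (-50) = -221
Area = |Σ|/2 = 110.5.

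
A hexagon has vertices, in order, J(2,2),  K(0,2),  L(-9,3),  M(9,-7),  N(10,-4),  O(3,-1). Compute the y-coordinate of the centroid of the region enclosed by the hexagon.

Apply the shoelace formula. First the cross-terms c_i = x_i·y_{i+1} − x_{i+1}·y_i:
  4, 18, 36, 34, 2, 8  ⇒  2A = 102, A = 51.
Then Σ (y_i + y_{i+1})·c_i = -414, so ȳ = -414 / (6·51) = -23/17.

-23/17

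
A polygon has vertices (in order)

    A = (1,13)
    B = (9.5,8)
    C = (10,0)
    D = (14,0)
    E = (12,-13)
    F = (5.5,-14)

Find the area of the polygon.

Σ = (-115.5) + (-80) + (0) + (-182) + (-96.5) + (85.5) = -388.5
Area = |Σ|/2 = 194.25.

194.25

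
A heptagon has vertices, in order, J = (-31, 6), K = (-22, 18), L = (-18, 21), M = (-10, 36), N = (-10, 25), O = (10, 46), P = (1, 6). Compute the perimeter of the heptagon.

150

|JK| = √((9)² + (12)²) = √225 = 15
|KL| = √((4)² + (3)²) = √25 = 5
|LM| = √((8)² + (15)²) = √289 = 17
|MN| = √((0)² + (-11)²) = √121 = 11
|NO| = √((20)² + (21)²) = √841 = 29
|OP| = √((-9)² + (-40)²) = √1681 = 41
|PJ| = √((-32)² + (0)²) = √1024 = 32
Perimeter = 15 + 5 + 17 + 11 + 29 + 41 + 32 = 150.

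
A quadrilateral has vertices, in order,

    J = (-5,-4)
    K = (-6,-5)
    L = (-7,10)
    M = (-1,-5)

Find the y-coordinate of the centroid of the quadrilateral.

1/3

Apply the shoelace (surveyor's) formula. First the cross-terms c_i = x_i·y_{i+1} − x_{i+1}·y_i:
  1, -95, 45, -21  ⇒  2A = -70, A = -35.
Then Σ (y_i + y_{i+1})·c_i = -70, so ȳ = -70 / (6·(-35)) = 1/3.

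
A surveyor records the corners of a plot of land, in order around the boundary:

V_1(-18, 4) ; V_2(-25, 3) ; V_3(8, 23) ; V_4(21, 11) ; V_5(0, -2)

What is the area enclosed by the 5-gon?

Apply the shoelace formula: 2A = Σ (x_i·y_{i+1} − x_{i+1}·y_i), indices taken mod 5.
Σ = (46) + (-599) + (-395) + (-42) + (-36) = -1026
Area = |Σ|/2 = 513.

513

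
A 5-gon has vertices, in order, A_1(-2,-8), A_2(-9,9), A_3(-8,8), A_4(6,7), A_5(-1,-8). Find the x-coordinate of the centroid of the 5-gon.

Apply the shoelace (surveyor's) formula. First the cross-terms c_i = x_i·y_{i+1} − x_{i+1}·y_i:
  -90, 0, -104, -41, -8  ⇒  2A = -243, A = -121.5.
Then Σ (x_i + x_{i+1})·c_i = 1017, so x̄ = 1017 / (6·(-121.5)) = -113/81.

-113/81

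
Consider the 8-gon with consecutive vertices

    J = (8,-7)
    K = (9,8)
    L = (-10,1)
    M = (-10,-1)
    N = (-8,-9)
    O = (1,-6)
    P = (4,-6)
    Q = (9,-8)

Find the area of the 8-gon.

208

J→K: (8)(8) − (9)(-7) = 127
K→L: (9)(1) − (-10)(8) = 89
L→M: (-10)(-1) − (-10)(1) = 20
M→N: (-10)(-9) − (-8)(-1) = 82
N→O: (-8)(-6) − (1)(-9) = 57
O→P: (1)(-6) − (4)(-6) = 18
P→Q: (4)(-8) − (9)(-6) = 22
Q→J: (9)(-7) − (8)(-8) = 1
Σ = 416
Area = |Σ|/2 = 208.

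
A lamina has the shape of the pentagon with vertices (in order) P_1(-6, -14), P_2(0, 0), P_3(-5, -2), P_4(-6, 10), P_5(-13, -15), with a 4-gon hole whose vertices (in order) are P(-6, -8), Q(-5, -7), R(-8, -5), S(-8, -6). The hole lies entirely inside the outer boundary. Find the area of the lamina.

121.5

Outer boundary:
Cross-terms: 0, 0, -62, 220, 92  ⇒  Σ = 250
Area = |Σ|/2 = 125.
Hole:
Apply the shoelace (surveyor's) formula: 2A = Σ (x_i·y_{i+1} − x_{i+1}·y_i), indices taken mod 4.
Σ = (2) + (-31) + (8) + (28) = 7
Area = |Σ|/2 = 3.5.
Net area = 125 − 3.5 = 121.5.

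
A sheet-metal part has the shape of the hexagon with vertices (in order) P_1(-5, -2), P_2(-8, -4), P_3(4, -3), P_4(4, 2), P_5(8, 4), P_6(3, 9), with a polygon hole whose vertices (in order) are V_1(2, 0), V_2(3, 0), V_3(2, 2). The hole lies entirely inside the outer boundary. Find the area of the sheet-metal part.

80.5

Outer boundary:
Σ = (4) + (40) + (20) + (0) + (60) + (39) = 163
Area = |Σ|/2 = 81.5.
Hole:
Apply Gauss's area formula: 2A = Σ (x_i·y_{i+1} − x_{i+1}·y_i), indices taken mod 3.
Cross-terms: 0, 6, -4  ⇒  Σ = 2
Area = |Σ|/2 = 1.
Net area = 81.5 − 1 = 80.5.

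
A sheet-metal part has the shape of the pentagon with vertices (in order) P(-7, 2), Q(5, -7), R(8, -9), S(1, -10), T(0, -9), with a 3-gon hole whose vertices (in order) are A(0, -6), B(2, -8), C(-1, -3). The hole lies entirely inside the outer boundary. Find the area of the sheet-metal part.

44.5

Outer boundary:
Σ = (39) + (11) + (-71) + (-9) + (-63) = -93
Area = |Σ|/2 = 46.5.
Hole:
Apply the shoelace (surveyor's) formula: 2A = Σ (x_i·y_{i+1} − x_{i+1}·y_i), indices taken mod 3.
A→B: (0)(-8) − (2)(-6) = 12
B→C: (2)(-3) − (-1)(-8) = -14
C→A: (-1)(-6) − (0)(-3) = 6
Σ = 4
Area = |Σ|/2 = 2.
Net area = 46.5 − 2 = 44.5.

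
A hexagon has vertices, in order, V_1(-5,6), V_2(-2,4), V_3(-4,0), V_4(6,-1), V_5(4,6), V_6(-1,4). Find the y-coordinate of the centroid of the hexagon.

45/22

Apply Gauss's area formula. First the cross-terms c_i = x_i·y_{i+1} − x_{i+1}·y_i:
  -8, 16, 4, 40, 22, 14  ⇒  2A = 88, A = 44.
Then Σ (y_i + y_{i+1})·c_i = 540, so ȳ = 540 / (6·44) = 45/22.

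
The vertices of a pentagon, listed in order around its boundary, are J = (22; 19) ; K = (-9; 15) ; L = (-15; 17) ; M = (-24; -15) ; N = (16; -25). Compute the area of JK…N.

1450

Apply the shoelace (surveyor's) formula: 2A = Σ (x_i·y_{i+1} − x_{i+1}·y_i), indices taken mod 5.
J→K: (22)(15) − (-9)(19) = 501
K→L: (-9)(17) − (-15)(15) = 72
L→M: (-15)(-15) − (-24)(17) = 633
M→N: (-24)(-25) − (16)(-15) = 840
N→J: (16)(19) − (22)(-25) = 854
Σ = 2900
Area = |Σ|/2 = 1450.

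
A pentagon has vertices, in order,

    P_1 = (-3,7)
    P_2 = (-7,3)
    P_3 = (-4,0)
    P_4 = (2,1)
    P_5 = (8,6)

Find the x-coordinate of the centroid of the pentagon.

-19/63

Apply the shoelace (surveyor's) formula. First the cross-terms c_i = x_i·y_{i+1} − x_{i+1}·y_i:
  40, 12, -4, 4, 74  ⇒  2A = 126, A = 63.
Then Σ (x_i + x_{i+1})·c_i = -114, so x̄ = -114 / (6·63) = -19/63.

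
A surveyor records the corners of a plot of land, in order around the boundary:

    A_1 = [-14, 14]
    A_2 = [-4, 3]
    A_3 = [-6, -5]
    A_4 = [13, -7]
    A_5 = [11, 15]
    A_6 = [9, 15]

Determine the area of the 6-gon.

Apply Gauss's area formula: 2A = Σ (x_i·y_{i+1} − x_{i+1}·y_i), indices taken mod 6.
Cross-terms: 14, 38, 107, 272, 30, 336  ⇒  Σ = 797
Area = |Σ|/2 = 398.5.

398.5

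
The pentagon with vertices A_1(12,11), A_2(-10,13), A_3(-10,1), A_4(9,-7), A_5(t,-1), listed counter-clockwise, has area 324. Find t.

The doubled signed area Σ (x_i y_{i+1} − x_{i+1} y_i) is linear in t.
With t=0 it equals 450; the coefficient of t is 18 (from the two edges through A_5).
So 18·t + 450 = 2·324 = 648 ⇒ t = 11.

11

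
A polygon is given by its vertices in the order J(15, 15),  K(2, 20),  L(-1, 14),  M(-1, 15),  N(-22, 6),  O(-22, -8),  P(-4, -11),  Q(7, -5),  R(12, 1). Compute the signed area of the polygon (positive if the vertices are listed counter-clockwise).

Apply the surveyor's formula: 2A = Σ (x_i·y_{i+1} − x_{i+1}·y_i), indices taken mod 9.
J→K: (15)(20) − (2)(15) = 270
K→L: (2)(14) − (-1)(20) = 48
L→M: (-1)(15) − (-1)(14) = -1
M→N: (-1)(6) − (-22)(15) = 324
N→O: (-22)(-8) − (-22)(6) = 308
O→P: (-22)(-11) − (-4)(-8) = 210
P→Q: (-4)(-5) − (7)(-11) = 97
Q→R: (7)(1) − (12)(-5) = 67
R→J: (12)(15) − (15)(1) = 165
Σ = 1488
Signed area = Σ/2 = 744 (positive ⇒ counter-clockwise traversal).

744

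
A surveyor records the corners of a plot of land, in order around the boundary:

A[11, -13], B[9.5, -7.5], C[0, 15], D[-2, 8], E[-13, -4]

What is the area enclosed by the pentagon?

269.25

Apply the shoelace (surveyor's) formula: 2A = Σ (x_i·y_{i+1} − x_{i+1}·y_i), indices taken mod 5.
Σ = (41) + (142.5) + (30) + (112) + (213) = 538.5
Area = |Σ|/2 = 269.25.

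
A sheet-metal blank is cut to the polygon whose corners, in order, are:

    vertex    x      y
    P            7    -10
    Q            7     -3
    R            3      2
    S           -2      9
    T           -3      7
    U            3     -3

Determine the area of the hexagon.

Apply the shoelace formula: 2A = Σ (x_i·y_{i+1} − x_{i+1}·y_i), indices taken mod 6.
P→Q: (7)(-3) − (7)(-10) = 49
Q→R: (7)(2) − (3)(-3) = 23
R→S: (3)(9) − (-2)(2) = 31
S→T: (-2)(7) − (-3)(9) = 13
T→U: (-3)(-3) − (3)(7) = -12
U→P: (3)(-10) − (7)(-3) = -9
Σ = 95
Area = |Σ|/2 = 47.5.

47.5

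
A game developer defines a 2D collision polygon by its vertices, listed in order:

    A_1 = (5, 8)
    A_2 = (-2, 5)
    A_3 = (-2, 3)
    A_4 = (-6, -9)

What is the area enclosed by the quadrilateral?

39

Σ = (41) + (4) + (36) + (-3) = 78
Area = |Σ|/2 = 39.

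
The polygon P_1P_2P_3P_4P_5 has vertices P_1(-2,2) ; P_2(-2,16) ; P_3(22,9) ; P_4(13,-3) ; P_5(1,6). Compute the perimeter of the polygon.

|P_1P_2| = √((0)² + (14)²) = √196 = 14
|P_2P_3| = √((24)² + (-7)²) = √625 = 25
|P_3P_4| = √((-9)² + (-12)²) = √225 = 15
|P_4P_5| = √((-12)² + (9)²) = √225 = 15
|P_5P_1| = √((-3)² + (-4)²) = √25 = 5
Perimeter = 14 + 25 + 15 + 15 + 5 = 74.

74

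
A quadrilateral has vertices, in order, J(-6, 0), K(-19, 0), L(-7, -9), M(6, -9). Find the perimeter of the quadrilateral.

|JK| = √((-13)² + (0)²) = √169 = 13
|KL| = √((12)² + (-9)²) = √225 = 15
|LM| = √((13)² + (0)²) = √169 = 13
|MJ| = √((-12)² + (9)²) = √225 = 15
Perimeter = 13 + 15 + 13 + 15 = 56.

56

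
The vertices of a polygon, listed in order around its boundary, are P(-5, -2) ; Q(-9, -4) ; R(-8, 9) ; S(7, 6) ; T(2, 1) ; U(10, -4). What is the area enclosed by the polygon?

142.5

Apply the shoelace formula: 2A = Σ (x_i·y_{i+1} − x_{i+1}·y_i), indices taken mod 6.
Σ = (2) + (-113) + (-111) + (-5) + (-18) + (-40) = -285
Area = |Σ|/2 = 142.5.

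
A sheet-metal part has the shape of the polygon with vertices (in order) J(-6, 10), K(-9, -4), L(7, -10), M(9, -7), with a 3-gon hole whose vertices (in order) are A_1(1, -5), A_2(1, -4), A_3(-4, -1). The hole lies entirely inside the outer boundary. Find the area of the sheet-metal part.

158

Outer boundary:
Σ = (114) + (118) + (41) + (48) = 321
Area = |Σ|/2 = 160.5.
Hole:
Apply Gauss's area formula: 2A = Σ (x_i·y_{i+1} − x_{i+1}·y_i), indices taken mod 3.
Cross-terms: 1, -17, 21  ⇒  Σ = 5
Area = |Σ|/2 = 2.5.
Net area = 160.5 − 2.5 = 158.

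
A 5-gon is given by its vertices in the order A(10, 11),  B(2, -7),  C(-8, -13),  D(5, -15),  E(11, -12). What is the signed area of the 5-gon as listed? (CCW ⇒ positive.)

178.5

Apply Gauss's area formula: 2A = Σ (x_i·y_{i+1} − x_{i+1}·y_i), indices taken mod 5.
Σ = (-92) + (-82) + (185) + (105) + (241) = 357
Signed area = Σ/2 = 178.5 (positive ⇒ counter-clockwise traversal).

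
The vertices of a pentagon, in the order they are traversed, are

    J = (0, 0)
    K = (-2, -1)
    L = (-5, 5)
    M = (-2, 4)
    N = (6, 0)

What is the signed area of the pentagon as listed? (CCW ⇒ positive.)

-24.5

J→K: (0)(-1) − (-2)(0) = 0
K→L: (-2)(5) − (-5)(-1) = -15
L→M: (-5)(4) − (-2)(5) = -10
M→N: (-2)(0) − (6)(4) = -24
N→J: (6)(0) − (0)(0) = 0
Σ = -49
Signed area = Σ/2 = -24.5 (negative ⇒ clockwise traversal).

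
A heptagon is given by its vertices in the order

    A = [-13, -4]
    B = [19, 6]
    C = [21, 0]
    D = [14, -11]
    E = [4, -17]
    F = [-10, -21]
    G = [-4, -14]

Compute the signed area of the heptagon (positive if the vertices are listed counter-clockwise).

Apply the shoelace (surveyor's) formula: 2A = Σ (x_i·y_{i+1} − x_{i+1}·y_i), indices taken mod 7.
A→B: (-13)(6) − (19)(-4) = -2
B→C: (19)(0) − (21)(6) = -126
C→D: (21)(-11) − (14)(0) = -231
D→E: (14)(-17) − (4)(-11) = -194
E→F: (4)(-21) − (-10)(-17) = -254
F→G: (-10)(-14) − (-4)(-21) = 56
G→A: (-4)(-4) − (-13)(-14) = -166
Σ = -917
Signed area = Σ/2 = -458.5 (negative ⇒ clockwise traversal).

-458.5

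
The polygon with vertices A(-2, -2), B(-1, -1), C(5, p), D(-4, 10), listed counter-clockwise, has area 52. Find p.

7

Write out the shoelace sum; only the two edges meeting at C involve p:
2·Area = [((-1)·p − 5·(-1)) + (5·10 − (-4)·p)] + 28
       = 3·p + 83 = 104
⇒ p = 7.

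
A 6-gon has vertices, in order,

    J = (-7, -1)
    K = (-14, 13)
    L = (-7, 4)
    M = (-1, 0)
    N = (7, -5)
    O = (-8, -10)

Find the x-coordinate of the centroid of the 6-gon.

-836/233

Apply the surveyor's formula. First the cross-terms c_i = x_i·y_{i+1} − x_{i+1}·y_i:
  -105, 35, 4, 5, -110, -62  ⇒  2A = -233, A = -116.5.
Then Σ (x_i + x_{i+1})·c_i = 2508, so x̄ = 2508 / (6·(-116.5)) = -836/233.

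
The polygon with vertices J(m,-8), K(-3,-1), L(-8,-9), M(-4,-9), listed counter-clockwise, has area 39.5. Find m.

2

The doubled signed area Σ (x_i y_{i+1} − x_{i+1} y_i) is linear in m.
With m=0 it equals 63; the coefficient of m is 8 (from the two edges through J).
So 8·m + 63 = 2·39.5 = 79 ⇒ m = 2.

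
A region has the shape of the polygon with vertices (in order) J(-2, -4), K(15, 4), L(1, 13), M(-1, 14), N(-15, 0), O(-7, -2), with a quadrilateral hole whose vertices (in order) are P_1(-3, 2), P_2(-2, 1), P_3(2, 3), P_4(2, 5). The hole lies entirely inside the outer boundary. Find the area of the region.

259

Outer boundary:
J→K: (-2)(4) − (15)(-4) = 52
K→L: (15)(13) − (1)(4) = 191
L→M: (1)(14) − (-1)(13) = 27
M→N: (-1)(0) − (-15)(14) = 210
N→O: (-15)(-2) − (-7)(0) = 30
O→J: (-7)(-4) − (-2)(-2) = 24
Σ = 534
Area = |Σ|/2 = 267.
Hole:
Σ = (1) + (-8) + (4) + (19) = 16
Area = |Σ|/2 = 8.
Net area = 267 − 8 = 259.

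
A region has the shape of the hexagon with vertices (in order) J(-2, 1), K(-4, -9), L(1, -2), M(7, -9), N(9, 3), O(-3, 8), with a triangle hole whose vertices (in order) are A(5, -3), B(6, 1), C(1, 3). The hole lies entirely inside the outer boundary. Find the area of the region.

Outer boundary:
Apply the surveyor's formula: 2A = Σ (x_i·y_{i+1} − x_{i+1}·y_i), indices taken mod 6.
Σ = (22) + (17) + (5) + (102) + (81) + (13) = 240
Area = |Σ|/2 = 120.
Hole:
Apply Gauss's area formula: 2A = Σ (x_i·y_{i+1} − x_{i+1}·y_i), indices taken mod 3.
A→B: (5)(1) − (6)(-3) = 23
B→C: (6)(3) − (1)(1) = 17
C→A: (1)(-3) − (5)(3) = -18
Σ = 22
Area = |Σ|/2 = 11.
Net area = 120 − 11 = 109.

109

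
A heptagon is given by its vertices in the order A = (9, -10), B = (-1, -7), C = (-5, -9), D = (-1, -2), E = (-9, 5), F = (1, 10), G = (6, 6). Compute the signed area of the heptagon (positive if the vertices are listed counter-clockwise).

Apply the surveyor's formula: 2A = Σ (x_i·y_{i+1} − x_{i+1}·y_i), indices taken mod 7.
Σ = (-73) + (-26) + (1) + (-23) + (-95) + (-54) + (-114) = -384
Signed area = Σ/2 = -192 (negative ⇒ clockwise traversal).

-192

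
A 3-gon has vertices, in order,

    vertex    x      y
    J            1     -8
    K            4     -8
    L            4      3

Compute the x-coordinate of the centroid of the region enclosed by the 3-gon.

Apply the shoelace (surveyor's) formula. First the cross-terms c_i = x_i·y_{i+1} − x_{i+1}·y_i:
  24, 44, -35  ⇒  2A = 33, A = 16.5.
Then Σ (x_i + x_{i+1})·c_i = 297, so x̄ = 297 / (6·16.5) = 3.

3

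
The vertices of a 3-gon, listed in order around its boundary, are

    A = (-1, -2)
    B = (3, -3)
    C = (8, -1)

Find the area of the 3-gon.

6.5

Apply the shoelace formula: 2A = Σ (x_i·y_{i+1} − x_{i+1}·y_i), indices taken mod 3.
Σ = (9) + (21) + (-17) = 13
Area = |Σ|/2 = 6.5.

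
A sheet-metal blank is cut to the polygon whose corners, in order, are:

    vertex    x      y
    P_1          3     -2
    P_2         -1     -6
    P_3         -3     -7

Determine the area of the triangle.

Apply the shoelace (surveyor's) formula: 2A = Σ (x_i·y_{i+1} − x_{i+1}·y_i), indices taken mod 3.
Cross-terms: -20, -11, 27  ⇒  Σ = -4
Area = |Σ|/2 = 2.

2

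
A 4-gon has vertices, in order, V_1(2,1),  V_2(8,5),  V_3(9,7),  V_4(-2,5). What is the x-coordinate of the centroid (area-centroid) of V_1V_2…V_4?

Apply the shoelace (surveyor's) formula. First the cross-terms c_i = x_i·y_{i+1} − x_{i+1}·y_i:
  2, 11, 59, -12  ⇒  2A = 60, A = 30.
Then Σ (x_i + x_{i+1})·c_i = 620, so x̄ = 620 / (6·30) = 31/9.

31/9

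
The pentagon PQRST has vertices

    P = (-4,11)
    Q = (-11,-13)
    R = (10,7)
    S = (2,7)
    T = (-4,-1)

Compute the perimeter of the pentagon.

84

|PQ| = √((-7)² + (-24)²) = √625 = 25
|QR| = √((21)² + (20)²) = √841 = 29
|RS| = √((-8)² + (0)²) = √64 = 8
|ST| = √((-6)² + (-8)²) = √100 = 10
|TP| = √((0)² + (12)²) = √144 = 12
Perimeter = 25 + 29 + 8 + 10 + 12 = 84.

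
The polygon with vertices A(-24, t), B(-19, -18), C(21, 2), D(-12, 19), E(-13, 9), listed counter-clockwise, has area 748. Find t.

Write out the shoelace sum; only the two edges meeting at A involve t:
2·Area = [((-13)·t − (-24)·9) + ((-24)·(-18) − (-19)·t)] + 902
       = 6·t + 1550 = 1496
⇒ t = -9.

-9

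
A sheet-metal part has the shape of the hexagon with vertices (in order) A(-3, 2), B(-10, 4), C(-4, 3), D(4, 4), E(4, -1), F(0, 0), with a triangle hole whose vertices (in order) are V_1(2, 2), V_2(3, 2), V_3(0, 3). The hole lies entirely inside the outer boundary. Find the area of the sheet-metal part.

26.5

Outer boundary:
Apply the shoelace formula: 2A = Σ (x_i·y_{i+1} − x_{i+1}·y_i), indices taken mod 6.
Σ = (8) + (-14) + (-28) + (-20) + (0) + (0) = -54
Area = |Σ|/2 = 27.
Hole:
Apply the shoelace (surveyor's) formula: 2A = Σ (x_i·y_{i+1} − x_{i+1}·y_i), indices taken mod 3.
Σ = (-2) + (9) + (-6) = 1
Area = |Σ|/2 = 0.5.
Net area = 27 − 0.5 = 26.5.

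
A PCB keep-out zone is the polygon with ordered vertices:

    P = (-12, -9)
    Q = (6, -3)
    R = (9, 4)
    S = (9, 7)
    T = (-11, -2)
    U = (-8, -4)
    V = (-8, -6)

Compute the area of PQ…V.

135.5

Σ = (90) + (51) + (27) + (59) + (28) + (16) + (0) = 271
Area = |Σ|/2 = 135.5.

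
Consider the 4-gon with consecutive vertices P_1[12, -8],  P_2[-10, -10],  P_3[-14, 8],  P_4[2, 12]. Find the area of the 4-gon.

Σ = (-200) + (-220) + (-184) + (-160) = -764
Area = |Σ|/2 = 382.

382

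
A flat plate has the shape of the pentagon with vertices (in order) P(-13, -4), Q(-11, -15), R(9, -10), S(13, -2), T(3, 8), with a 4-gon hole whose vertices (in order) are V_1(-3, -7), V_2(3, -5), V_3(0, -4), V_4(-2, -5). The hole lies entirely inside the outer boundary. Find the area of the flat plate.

Outer boundary:
Apply the surveyor's formula: 2A = Σ (x_i·y_{i+1} − x_{i+1}·y_i), indices taken mod 5.
Cross-terms: 151, 245, 112, 110, 92  ⇒  Σ = 710
Area = |Σ|/2 = 355.
Hole:
Cross-terms: 36, -12, -8, -1  ⇒  Σ = 15
Area = |Σ|/2 = 7.5.
Net area = 355 − 7.5 = 347.5.

347.5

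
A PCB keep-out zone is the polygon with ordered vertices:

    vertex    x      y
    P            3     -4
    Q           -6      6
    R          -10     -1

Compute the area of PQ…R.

51.5

Apply the surveyor's formula: 2A = Σ (x_i·y_{i+1} − x_{i+1}·y_i), indices taken mod 3.
Cross-terms: -6, 66, 43  ⇒  Σ = 103
Area = |Σ|/2 = 51.5.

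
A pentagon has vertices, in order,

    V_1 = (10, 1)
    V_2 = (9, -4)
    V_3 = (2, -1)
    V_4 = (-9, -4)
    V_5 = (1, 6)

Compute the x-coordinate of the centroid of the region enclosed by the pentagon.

67/33

Apply Gauss's area formula. First the cross-terms c_i = x_i·y_{i+1} − x_{i+1}·y_i:
  -49, -1, -17, -50, -59  ⇒  2A = -176, A = -88.
Then Σ (x_i + x_{i+1})·c_i = -1072, so x̄ = -1072 / (6·(-88)) = 67/33.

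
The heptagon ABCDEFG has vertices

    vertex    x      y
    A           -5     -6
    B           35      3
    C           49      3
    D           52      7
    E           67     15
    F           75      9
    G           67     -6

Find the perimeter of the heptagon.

176

|AB| = √((40)² + (9)²) = √1681 = 41
|BC| = √((14)² + (0)²) = √196 = 14
|CD| = √((3)² + (4)²) = √25 = 5
|DE| = √((15)² + (8)²) = √289 = 17
|EF| = √((8)² + (-6)²) = √100 = 10
|FG| = √((-8)² + (-15)²) = √289 = 17
|GA| = √((-72)² + (0)²) = √5184 = 72
Perimeter = 41 + 14 + 5 + 17 + 10 + 17 + 72 = 176.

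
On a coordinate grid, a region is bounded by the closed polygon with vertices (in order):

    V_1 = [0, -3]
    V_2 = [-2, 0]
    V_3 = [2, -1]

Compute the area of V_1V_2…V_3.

Cross-terms: -6, 2, -6  ⇒  Σ = -10
Area = |Σ|/2 = 5.

5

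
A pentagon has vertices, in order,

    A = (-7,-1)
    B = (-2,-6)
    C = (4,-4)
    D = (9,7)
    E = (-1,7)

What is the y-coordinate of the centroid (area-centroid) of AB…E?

Apply the shoelace formula. First the cross-terms c_i = x_i·y_{i+1} − x_{i+1}·y_i:
  40, 32, 64, 70, 50  ⇒  2A = 256, A = 128.
Then Σ (y_i + y_{i+1})·c_i = 872, so ȳ = 872 / (6·128) = 109/96.

109/96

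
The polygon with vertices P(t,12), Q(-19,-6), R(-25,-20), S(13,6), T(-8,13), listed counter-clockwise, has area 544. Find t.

-21

The doubled signed area Σ (x_i y_{i+1} − x_{i+1} y_i) is linear in t.
With t=0 it equals 689; the coefficient of t is -19 (from the two edges through P).
So -19·t + 689 = 2·544 = 1088 ⇒ t = -21.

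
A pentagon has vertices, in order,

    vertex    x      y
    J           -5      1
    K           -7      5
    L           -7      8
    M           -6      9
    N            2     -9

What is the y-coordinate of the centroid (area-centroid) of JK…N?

292/183

Apply Gauss's area formula. First the cross-terms c_i = x_i·y_{i+1} − x_{i+1}·y_i:
  -18, -21, -15, 36, -43  ⇒  2A = -61, A = -30.5.
Then Σ (y_i + y_{i+1})·c_i = -292, so ȳ = -292 / (6·(-30.5)) = 292/183.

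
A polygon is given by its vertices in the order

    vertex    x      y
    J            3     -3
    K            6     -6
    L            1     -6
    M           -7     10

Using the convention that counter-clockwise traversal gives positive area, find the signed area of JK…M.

Apply the shoelace (surveyor's) formula: 2A = Σ (x_i·y_{i+1} − x_{i+1}·y_i), indices taken mod 4.
Σ = (0) + (-30) + (-32) + (-9) = -71
Signed area = Σ/2 = -35.5 (negative ⇒ clockwise traversal).

-35.5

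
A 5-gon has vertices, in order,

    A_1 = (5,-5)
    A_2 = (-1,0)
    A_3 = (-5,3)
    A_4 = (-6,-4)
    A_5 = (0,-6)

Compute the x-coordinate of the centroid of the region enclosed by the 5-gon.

-1.6875

Apply the surveyor's formula. First the cross-terms c_i = x_i·y_{i+1} − x_{i+1}·y_i:
  -5, -3, 38, 36, 30  ⇒  2A = 96, A = 48.
Then Σ (x_i + x_{i+1})·c_i = -486, so x̄ = -486 / (6·48) = -1.6875.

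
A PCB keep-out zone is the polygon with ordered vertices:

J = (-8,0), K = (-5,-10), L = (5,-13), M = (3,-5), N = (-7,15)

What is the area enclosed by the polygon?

Apply the surveyor's formula: 2A = Σ (x_i·y_{i+1} − x_{i+1}·y_i), indices taken mod 5.
Cross-terms: 80, 115, 14, 10, 120  ⇒  Σ = 339
Area = |Σ|/2 = 169.5.

169.5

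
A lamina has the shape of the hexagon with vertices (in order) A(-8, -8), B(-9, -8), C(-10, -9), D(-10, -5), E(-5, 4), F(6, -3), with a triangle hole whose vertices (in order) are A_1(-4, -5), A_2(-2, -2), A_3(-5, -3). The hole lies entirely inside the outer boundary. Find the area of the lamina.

93

Outer boundary:
Apply Gauss's area formula: 2A = Σ (x_i·y_{i+1} − x_{i+1}·y_i), indices taken mod 6.
A→B: (-8)(-8) − (-9)(-8) = -8
B→C: (-9)(-9) − (-10)(-8) = 1
C→D: (-10)(-5) − (-10)(-9) = -40
D→E: (-10)(4) − (-5)(-5) = -65
E→F: (-5)(-3) − (6)(4) = -9
F→A: (6)(-8) − (-8)(-3) = -72
Σ = -193
Area = |Σ|/2 = 96.5.
Hole:
Apply the surveyor's formula: 2A = Σ (x_i·y_{i+1} − x_{i+1}·y_i), indices taken mod 3.
Σ = (-2) + (-4) + (13) = 7
Area = |Σ|/2 = 3.5.
Net area = 96.5 − 3.5 = 93.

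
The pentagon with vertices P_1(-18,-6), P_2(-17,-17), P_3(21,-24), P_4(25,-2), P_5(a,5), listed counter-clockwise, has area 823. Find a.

Write out the shoelace sum; only the two edges meeting at P_5 involve a:
2·Area = [(25·5 − a·(-2)) + (a·(-6) − (-18)·5)] + 1527
       = -4·a + 1742 = 1646
⇒ a = 24.

24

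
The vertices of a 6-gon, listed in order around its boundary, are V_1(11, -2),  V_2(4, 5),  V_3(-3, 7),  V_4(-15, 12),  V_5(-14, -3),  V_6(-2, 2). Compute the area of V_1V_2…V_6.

Σ = (63) + (43) + (69) + (213) + (-34) + (-18) = 336
Area = |Σ|/2 = 168.

168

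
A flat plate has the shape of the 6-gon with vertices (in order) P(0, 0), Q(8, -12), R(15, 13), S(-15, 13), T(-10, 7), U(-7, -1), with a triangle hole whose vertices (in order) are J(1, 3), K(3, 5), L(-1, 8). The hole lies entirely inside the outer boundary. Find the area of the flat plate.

372

Outer boundary:
Apply the shoelace (surveyor's) formula: 2A = Σ (x_i·y_{i+1} − x_{i+1}·y_i), indices taken mod 6.
Cross-terms: 0, 284, 390, 25, 59, 0  ⇒  Σ = 758
Area = |Σ|/2 = 379.
Hole:
Apply the shoelace formula: 2A = Σ (x_i·y_{i+1} − x_{i+1}·y_i), indices taken mod 3.
Σ = (-4) + (29) + (-11) = 14
Area = |Σ|/2 = 7.
Net area = 379 − 7 = 372.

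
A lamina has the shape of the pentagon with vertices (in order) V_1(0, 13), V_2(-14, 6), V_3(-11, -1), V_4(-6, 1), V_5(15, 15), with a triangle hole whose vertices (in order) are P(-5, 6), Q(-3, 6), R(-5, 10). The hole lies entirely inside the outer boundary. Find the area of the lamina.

163.5

Outer boundary:
Apply the surveyor's formula: 2A = Σ (x_i·y_{i+1} − x_{i+1}·y_i), indices taken mod 5.
Σ = (182) + (80) + (-17) + (-105) + (195) = 335
Area = |Σ|/2 = 167.5.
Hole:
P→Q: (-5)(6) − (-3)(6) = -12
Q→R: (-3)(10) − (-5)(6) = 0
R→P: (-5)(6) − (-5)(10) = 20
Σ = 8
Area = |Σ|/2 = 4.
Net area = 167.5 − 4 = 163.5.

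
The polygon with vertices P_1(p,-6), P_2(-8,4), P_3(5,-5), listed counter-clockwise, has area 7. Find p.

Write out the shoelace sum; only the two edges meeting at P_1 involve p:
2·Area = [(5·(-6) − p·(-5)) + (p·4 − (-8)·(-6))] + 20
       = 9·p + -58 = 14
⇒ p = 8.

8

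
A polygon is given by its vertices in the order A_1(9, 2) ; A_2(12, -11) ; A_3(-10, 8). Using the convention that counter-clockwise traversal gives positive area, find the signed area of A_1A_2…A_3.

-114.5

Σ = (-123) + (-14) + (-92) = -229
Signed area = Σ/2 = -114.5 (negative ⇒ clockwise traversal).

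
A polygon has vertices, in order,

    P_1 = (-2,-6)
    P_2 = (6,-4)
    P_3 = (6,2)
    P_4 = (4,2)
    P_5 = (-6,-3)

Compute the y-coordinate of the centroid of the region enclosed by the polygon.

-383/171

Apply Gauss's area formula. First the cross-terms c_i = x_i·y_{i+1} − x_{i+1}·y_i:
  44, 36, 4, 0, 30  ⇒  2A = 114, A = 57.
Then Σ (y_i + y_{i+1})·c_i = -766, so ȳ = -766 / (6·57) = -383/171.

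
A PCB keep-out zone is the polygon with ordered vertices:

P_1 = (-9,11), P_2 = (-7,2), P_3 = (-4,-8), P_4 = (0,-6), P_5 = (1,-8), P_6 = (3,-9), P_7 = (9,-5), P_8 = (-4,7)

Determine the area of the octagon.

Σ = (59) + (64) + (24) + (6) + (15) + (66) + (43) + (19) = 296
Area = |Σ|/2 = 148.

148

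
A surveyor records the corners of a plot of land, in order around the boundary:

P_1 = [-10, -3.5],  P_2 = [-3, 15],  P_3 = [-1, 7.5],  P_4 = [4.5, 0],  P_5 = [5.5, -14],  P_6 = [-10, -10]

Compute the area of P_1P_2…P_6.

262.375

Apply the shoelace (surveyor's) formula: 2A = Σ (x_i·y_{i+1} − x_{i+1}·y_i), indices taken mod 6.
P_1→P_2: (-10)(15) − (-3)(-3.5) = -160.5
P_2→P_3: (-3)(7.5) − (-1)(15) = -7.5
P_3→P_4: (-1)(0) − (4.5)(7.5) = -33.75
P_4→P_5: (4.5)(-14) − (5.5)(0) = -63
P_5→P_6: (5.5)(-10) − (-10)(-14) = -195
P_6→P_1: (-10)(-3.5) − (-10)(-10) = -65
Σ = -524.75
Area = |Σ|/2 = 262.375.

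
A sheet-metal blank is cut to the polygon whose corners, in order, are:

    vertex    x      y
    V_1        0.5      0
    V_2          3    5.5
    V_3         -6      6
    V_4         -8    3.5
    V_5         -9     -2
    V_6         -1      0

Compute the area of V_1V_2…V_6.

63.125

V_1→V_2: (0.5)(5.5) − (3)(0) = 2.75
V_2→V_3: (3)(6) − (-6)(5.5) = 51
V_3→V_4: (-6)(3.5) − (-8)(6) = 27
V_4→V_5: (-8)(-2) − (-9)(3.5) = 47.5
V_5→V_6: (-9)(0) − (-1)(-2) = -2
V_6→V_1: (-1)(0) − (0.5)(0) = 0
Σ = 126.25
Area = |Σ|/2 = 63.125.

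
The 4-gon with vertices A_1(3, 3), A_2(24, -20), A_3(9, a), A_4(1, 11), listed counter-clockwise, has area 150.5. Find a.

8

The doubled signed area Σ (x_i y_{i+1} − x_{i+1} y_i) is linear in a.
With a=0 it equals 117; the coefficient of a is 23 (from the two edges through A_3).
So 23·a + 117 = 2·150.5 = 301 ⇒ a = 8.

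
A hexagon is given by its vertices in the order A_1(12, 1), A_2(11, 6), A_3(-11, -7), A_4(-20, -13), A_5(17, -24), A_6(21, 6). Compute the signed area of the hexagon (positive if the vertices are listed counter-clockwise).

654.5

Apply the shoelace formula: 2A = Σ (x_i·y_{i+1} − x_{i+1}·y_i), indices taken mod 6.
A_1→A_2: (12)(6) − (11)(1) = 61
A_2→A_3: (11)(-7) − (-11)(6) = -11
A_3→A_4: (-11)(-13) − (-20)(-7) = 3
A_4→A_5: (-20)(-24) − (17)(-13) = 701
A_5→A_6: (17)(6) − (21)(-24) = 606
A_6→A_1: (21)(1) − (12)(6) = -51
Σ = 1309
Signed area = Σ/2 = 654.5 (positive ⇒ counter-clockwise traversal).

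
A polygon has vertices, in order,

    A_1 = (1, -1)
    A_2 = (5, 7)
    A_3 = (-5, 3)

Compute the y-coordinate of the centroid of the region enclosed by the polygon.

3

Apply the shoelace formula. First the cross-terms c_i = x_i·y_{i+1} − x_{i+1}·y_i:
  12, 50, 2  ⇒  2A = 64, A = 32.
Then Σ (y_i + y_{i+1})·c_i = 576, so ȳ = 576 / (6·32) = 3.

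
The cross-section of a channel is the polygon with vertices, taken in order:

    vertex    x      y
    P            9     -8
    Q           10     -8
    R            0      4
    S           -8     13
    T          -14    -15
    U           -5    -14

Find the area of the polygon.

334.5

Apply the shoelace (surveyor's) formula: 2A = Σ (x_i·y_{i+1} − x_{i+1}·y_i), indices taken mod 6.
Cross-terms: 8, 40, 32, 302, 121, 166  ⇒  Σ = 669
Area = |Σ|/2 = 334.5.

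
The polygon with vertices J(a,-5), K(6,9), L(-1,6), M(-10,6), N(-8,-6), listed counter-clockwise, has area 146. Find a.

1

The doubled signed area Σ (x_i y_{i+1} − x_{i+1} y_i) is linear in a.
With a=0 it equals 277; the coefficient of a is 15 (from the two edges through J).
So 15·a + 277 = 2·146 = 292 ⇒ a = 1.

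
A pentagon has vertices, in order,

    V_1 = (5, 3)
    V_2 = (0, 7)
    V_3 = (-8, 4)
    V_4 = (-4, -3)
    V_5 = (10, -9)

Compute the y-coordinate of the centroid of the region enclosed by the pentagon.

Apply the surveyor's formula. First the cross-terms c_i = x_i·y_{i+1} − x_{i+1}·y_i:
  35, 56, 40, 66, 75  ⇒  2A = 272, A = 136.
Then Σ (y_i + y_{i+1})·c_i = -236, so ȳ = -236 / (6·136) = -59/204.

-59/204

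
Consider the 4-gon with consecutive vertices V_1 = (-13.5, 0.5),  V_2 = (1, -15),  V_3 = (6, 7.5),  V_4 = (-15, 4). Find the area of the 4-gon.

241.25

Apply the shoelace formula: 2A = Σ (x_i·y_{i+1} − x_{i+1}·y_i), indices taken mod 4.
V_1→V_2: (-13.5)(-15) − (1)(0.5) = 202
V_2→V_3: (1)(7.5) − (6)(-15) = 97.5
V_3→V_4: (6)(4) − (-15)(7.5) = 136.5
V_4→V_1: (-15)(0.5) − (-13.5)(4) = 46.5
Σ = 482.5
Area = |Σ|/2 = 241.25.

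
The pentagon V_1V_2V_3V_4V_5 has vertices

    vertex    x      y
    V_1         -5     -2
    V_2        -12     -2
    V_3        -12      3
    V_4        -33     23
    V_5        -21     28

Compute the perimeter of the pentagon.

88

|V_1V_2| = √((-7)² + (0)²) = √49 = 7
|V_2V_3| = √((0)² + (5)²) = √25 = 5
|V_3V_4| = √((-21)² + (20)²) = √841 = 29
|V_4V_5| = √((12)² + (5)²) = √169 = 13
|V_5V_1| = √((16)² + (-30)²) = √1156 = 34
Perimeter = 7 + 5 + 29 + 13 + 34 = 88.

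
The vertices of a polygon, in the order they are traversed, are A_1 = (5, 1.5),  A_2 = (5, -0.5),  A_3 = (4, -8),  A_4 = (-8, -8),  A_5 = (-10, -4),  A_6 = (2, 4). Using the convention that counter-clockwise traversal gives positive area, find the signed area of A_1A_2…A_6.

Apply the shoelace formula: 2A = Σ (x_i·y_{i+1} − x_{i+1}·y_i), indices taken mod 6.
Σ = (-10) + (-38) + (-96) + (-48) + (-32) + (-17) = -241
Signed area = Σ/2 = -120.5 (negative ⇒ clockwise traversal).

-120.5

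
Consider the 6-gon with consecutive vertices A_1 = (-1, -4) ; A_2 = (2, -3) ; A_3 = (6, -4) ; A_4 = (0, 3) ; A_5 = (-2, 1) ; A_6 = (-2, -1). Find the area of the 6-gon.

28

A_1→A_2: (-1)(-3) − (2)(-4) = 11
A_2→A_3: (2)(-4) − (6)(-3) = 10
A_3→A_4: (6)(3) − (0)(-4) = 18
A_4→A_5: (0)(1) − (-2)(3) = 6
A_5→A_6: (-2)(-1) − (-2)(1) = 4
A_6→A_1: (-2)(-4) − (-1)(-1) = 7
Σ = 56
Area = |Σ|/2 = 28.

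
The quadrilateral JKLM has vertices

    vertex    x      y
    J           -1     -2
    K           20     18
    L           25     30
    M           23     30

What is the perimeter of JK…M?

|JK| = √((21)² + (20)²) = √841 = 29
|KL| = √((5)² + (12)²) = √169 = 13
|LM| = √((-2)² + (0)²) = √4 = 2
|MJ| = √((-24)² + (-32)²) = √1600 = 40
Perimeter = 29 + 13 + 2 + 40 = 84.

84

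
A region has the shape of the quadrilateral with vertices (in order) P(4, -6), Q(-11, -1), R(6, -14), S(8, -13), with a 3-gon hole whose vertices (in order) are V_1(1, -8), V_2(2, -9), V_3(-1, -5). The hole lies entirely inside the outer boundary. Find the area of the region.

Outer boundary:
Apply the shoelace (surveyor's) formula: 2A = Σ (x_i·y_{i+1} − x_{i+1}·y_i), indices taken mod 4.
Σ = (-70) + (160) + (34) + (4) = 128
Area = |Σ|/2 = 64.
Hole:
Apply Gauss's area formula: 2A = Σ (x_i·y_{i+1} − x_{i+1}·y_i), indices taken mod 3.
Σ = (7) + (-19) + (13) = 1
Area = |Σ|/2 = 0.5.
Net area = 64 − 0.5 = 63.5.

63.5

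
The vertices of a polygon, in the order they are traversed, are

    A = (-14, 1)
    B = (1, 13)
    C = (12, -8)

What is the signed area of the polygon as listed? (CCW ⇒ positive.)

-223.5

Apply Gauss's area formula: 2A = Σ (x_i·y_{i+1} − x_{i+1}·y_i), indices taken mod 3.
Σ = (-183) + (-164) + (-100) = -447
Signed area = Σ/2 = -223.5 (negative ⇒ clockwise traversal).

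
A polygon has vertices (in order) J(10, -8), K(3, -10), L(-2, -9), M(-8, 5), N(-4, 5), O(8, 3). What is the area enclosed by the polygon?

Apply Gauss's area formula: 2A = Σ (x_i·y_{i+1} − x_{i+1}·y_i), indices taken mod 6.
Σ = (-76) + (-47) + (-82) + (-20) + (-52) + (-94) = -371
Area = |Σ|/2 = 185.5.

185.5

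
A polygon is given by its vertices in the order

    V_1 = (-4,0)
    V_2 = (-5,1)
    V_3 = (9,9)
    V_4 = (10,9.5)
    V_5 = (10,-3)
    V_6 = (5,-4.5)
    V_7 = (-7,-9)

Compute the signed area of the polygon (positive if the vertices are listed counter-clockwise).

-165

Apply the surveyor's formula: 2A = Σ (x_i·y_{i+1} − x_{i+1}·y_i), indices taken mod 7.
Σ = (-4) + (-54) + (-4.5) + (-125) + (-30) + (-76.5) + (-36) = -330
Signed area = Σ/2 = -165 (negative ⇒ clockwise traversal).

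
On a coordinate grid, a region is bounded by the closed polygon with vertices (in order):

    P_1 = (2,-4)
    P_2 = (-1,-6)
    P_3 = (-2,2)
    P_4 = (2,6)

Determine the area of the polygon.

Σ = (-16) + (-14) + (-16) + (-20) = -66
Area = |Σ|/2 = 33.

33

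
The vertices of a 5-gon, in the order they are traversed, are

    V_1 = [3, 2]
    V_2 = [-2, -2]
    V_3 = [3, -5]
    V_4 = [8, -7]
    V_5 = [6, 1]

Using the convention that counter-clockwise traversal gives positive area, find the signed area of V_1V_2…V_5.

46

Apply the shoelace formula: 2A = Σ (x_i·y_{i+1} − x_{i+1}·y_i), indices taken mod 5.
Σ = (-2) + (16) + (19) + (50) + (9) = 92
Signed area = Σ/2 = 46 (positive ⇒ counter-clockwise traversal).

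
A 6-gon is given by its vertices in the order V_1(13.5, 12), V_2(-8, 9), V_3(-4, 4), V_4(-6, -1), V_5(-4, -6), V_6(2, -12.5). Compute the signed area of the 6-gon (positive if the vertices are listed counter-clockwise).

268.125

V_1→V_2: (13.5)(9) − (-8)(12) = 217.5
V_2→V_3: (-8)(4) − (-4)(9) = 4
V_3→V_4: (-4)(-1) − (-6)(4) = 28
V_4→V_5: (-6)(-6) − (-4)(-1) = 32
V_5→V_6: (-4)(-12.5) − (2)(-6) = 62
V_6→V_1: (2)(12) − (13.5)(-12.5) = 192.75
Σ = 536.25
Signed area = Σ/2 = 268.125 (positive ⇒ counter-clockwise traversal).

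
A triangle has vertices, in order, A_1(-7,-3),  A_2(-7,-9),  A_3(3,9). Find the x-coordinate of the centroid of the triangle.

Apply the shoelace (surveyor's) formula. First the cross-terms c_i = x_i·y_{i+1} − x_{i+1}·y_i:
  42, -36, 54  ⇒  2A = 60, A = 30.
Then Σ (x_i + x_{i+1})·c_i = -660, so x̄ = -660 / (6·30) = -11/3.

-11/3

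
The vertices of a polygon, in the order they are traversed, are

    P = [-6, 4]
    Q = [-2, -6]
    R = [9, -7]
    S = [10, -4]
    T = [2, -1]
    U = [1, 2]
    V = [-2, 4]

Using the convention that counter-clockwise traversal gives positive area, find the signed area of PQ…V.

Apply the shoelace formula: 2A = Σ (x_i·y_{i+1} − x_{i+1}·y_i), indices taken mod 7.
Cross-terms: 44, 68, 34, -2, 5, 8, 16  ⇒  Σ = 173
Signed area = Σ/2 = 86.5 (positive ⇒ counter-clockwise traversal).

86.5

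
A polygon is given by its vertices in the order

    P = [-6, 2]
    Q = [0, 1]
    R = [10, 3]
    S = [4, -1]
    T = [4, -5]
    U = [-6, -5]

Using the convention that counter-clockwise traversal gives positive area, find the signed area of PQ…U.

-73

Σ = (-6) + (-10) + (-22) + (-16) + (-50) + (-42) = -146
Signed area = Σ/2 = -73 (negative ⇒ clockwise traversal).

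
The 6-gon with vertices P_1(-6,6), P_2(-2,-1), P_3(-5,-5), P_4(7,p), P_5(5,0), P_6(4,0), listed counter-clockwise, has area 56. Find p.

-3

The doubled signed area Σ (x_i y_{i+1} − x_{i+1} y_i) is linear in p.
With p=0 it equals 82; the coefficient of p is -10 (from the two edges through P_4).
So -10·p + 82 = 2·56 = 112 ⇒ p = -3.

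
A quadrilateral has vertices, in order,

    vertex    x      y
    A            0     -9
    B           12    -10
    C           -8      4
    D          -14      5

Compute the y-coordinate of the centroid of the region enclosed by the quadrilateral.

-370/109

Apply Gauss's area formula. First the cross-terms c_i = x_i·y_{i+1} − x_{i+1}·y_i:
  108, -32, 16, 126  ⇒  2A = 218, A = 109.
Then Σ (y_i + y_{i+1})·c_i = -2220, so ȳ = -2220 / (6·109) = -370/109.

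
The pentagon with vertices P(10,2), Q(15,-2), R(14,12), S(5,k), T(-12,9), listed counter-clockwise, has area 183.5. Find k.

The doubled signed area Σ (x_i y_{i+1} − x_{i+1} y_i) is linear in k.
With k=0 it equals 29; the coefficient of k is 26 (from the two edges through S).
So 26·k + 29 = 2·183.5 = 367 ⇒ k = 13.

13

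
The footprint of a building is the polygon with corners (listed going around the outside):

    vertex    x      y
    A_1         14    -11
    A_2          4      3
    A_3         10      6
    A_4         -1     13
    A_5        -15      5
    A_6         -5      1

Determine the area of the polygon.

Apply the shoelace formula: 2A = Σ (x_i·y_{i+1} − x_{i+1}·y_i), indices taken mod 6.
Σ = (86) + (-6) + (136) + (190) + (10) + (41) = 457
Area = |Σ|/2 = 228.5.

228.5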